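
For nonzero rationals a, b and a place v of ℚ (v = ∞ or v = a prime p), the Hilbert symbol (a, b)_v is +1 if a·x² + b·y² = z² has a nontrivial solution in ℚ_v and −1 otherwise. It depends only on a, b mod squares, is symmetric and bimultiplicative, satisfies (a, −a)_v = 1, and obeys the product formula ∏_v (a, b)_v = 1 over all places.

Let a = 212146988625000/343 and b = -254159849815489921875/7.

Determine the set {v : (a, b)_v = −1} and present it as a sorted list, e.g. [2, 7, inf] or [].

(a, b) ≡ (6006, -1365) mod (ℚ^×)²; places V = {2, 3, 5, 7, 11, 13, 17, ∞}.
(a,b)_7: α=-3, u≡2; β=-1, v≡2 (mod 7); (2|7)=+1, (2|7)=+1; sign (−1)^1·+1^-1·+1^-3 = -1.
(a,b)_5: α=6, u≡4; β=7, v≡2 (mod 5); (4|5)=+1, (2|5)=-1; sign (−1)^0·+1^7·-1^6 = +1.
(a,b)_2: α=3, β=0; u≡3, v≡3 (mod 8); ε(u)ε(v)=1·1, αω(v)=3·1, βω(u)=0·1; sum ≡ 0  ⇒  +1.
(a,b)_3: α=5, u≡1; β=1, v≡1 (mod 3); (1|3)=+1, (1|3)=+1; sign (−1)^1·+1^1·+1^5 = -1.
(a,b)_13: α=3, u≡11; β=5, v≡3 (mod 13); (11|13)=-1, (3|13)=+1; sign (−1)^0·-1^5·+1^3 = -1.
(a,b)_∞: sgn(6006)=+, sgn(-1365)=−, so +1.
(a,b)_17: α=2, u≡6; β=6, v≡10 (mod 17); (6|17)=-1, (10|17)=-1; sign (−1)^0·-1^6·-1^2 = +1.
(a,b)_11: α=1, u≡7; β=2, v≡8 (mod 11); (7|11)=-1, (8|11)=-1; sign (−1)^0·-1^2·-1^1 = -1.
|Ram(6006, -1365)| = 4, even; anisotropic at {3, 7, 11, 13}.

[3, 7, 11, 13]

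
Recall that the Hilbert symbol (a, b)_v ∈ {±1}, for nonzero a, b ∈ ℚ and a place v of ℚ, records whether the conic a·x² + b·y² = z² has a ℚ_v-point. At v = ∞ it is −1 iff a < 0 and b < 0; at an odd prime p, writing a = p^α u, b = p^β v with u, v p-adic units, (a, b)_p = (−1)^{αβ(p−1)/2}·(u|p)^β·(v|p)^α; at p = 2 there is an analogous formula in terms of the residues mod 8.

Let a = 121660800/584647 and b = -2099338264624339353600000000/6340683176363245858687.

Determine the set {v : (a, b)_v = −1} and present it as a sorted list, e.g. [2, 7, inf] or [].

[2, 3, 7, 19, 23, 29]

Mod squares: a ≡ 532266, b ≡ -133. Check v ∈ {∞, 2, 3, 5, 7, 11, 17, 19, 23, 29, 41, 47}.
v=41: a=41^0·(≡36), b=41^-2·(≡40) mod 41; (36|41)=+1, (40|41)=+1; (−1)^{0·-2·20}·(+1)^-2·(+1)^0 = +1.
v=3: a=3^1·(≡2), b=3^8·(≡2) mod 3; (2|3)=-1, (2|3)=-1; (−1)^{1·8·1}·(-1)^8·(-1)^1 = -1.
v=23: a=23^1·(≡6), b=23^2·(≡14) mod 23; (6|23)=+1, (14|23)=-1; (−1)^{1·2·11}·(+1)^2·(-1)^1 = -1.
v=19: a=19^1·(≡14), b=19^3·(≡18) mod 19; (14|19)=-1, (18|19)=-1; (−1)^{1·3·9}·(-1)^3·(-1)^1 = -1.
v=2: v_2(a)=7, v_2(b)=28; units ≡ 5, 3 (mod 8); ε·ε+αω+βω = 0·1+7·1+28·1 ≡ 1  ⇒  (a,b)_2 = -1.
v=29: a=29^1·(≡21), b=29^2·(≡21) mod 29; (21|29)=-1, (21|29)=-1; (−1)^{1·2·14}·(-1)^2·(-1)^1 = -1.
v=17: a=17^-4·(≡4), b=17^-10·(≡7) mod 17; (4|17)=+1, (7|17)=-1; (−1)^{-4·-10·8}·(+1)^-10·(-1)^-4 = +1.
v=11: a=11^0·(≡1), b=11^-2·(≡8) mod 11; (1|11)=+1, (8|11)=-1; (−1)^{0·-2·5}·(+1)^-2·(-1)^0 = +1.
v=∞: 532266 > 0 and -133 < 0  ⇒  (a,b)_∞ = +1.
v=7: a=7^-1·(≡4), b=7^-1·(≡2) mod 7; (4|7)=+1, (2|7)=+1; (−1)^{-1·-1·3}·(+1)^-1·(+1)^-1 = -1.
v=47: a=47^0·(≡19), b=47^-2·(≡36) mod 47; (19|47)=-1, (36|47)=+1; (−1)^{0·-2·23}·(-1)^-2·(+1)^0 = +1.
v=5: a=5^2·(≡1), b=5^8·(≡2) mod 5; (1|5)=+1, (2|5)=-1; (−1)^{2·8·2}·(+1)^8·(-1)^2 = +1.
(532266, -133 / ℚ) ramifies at {2, 3, 7, 19, 23, 29}: a division algebra.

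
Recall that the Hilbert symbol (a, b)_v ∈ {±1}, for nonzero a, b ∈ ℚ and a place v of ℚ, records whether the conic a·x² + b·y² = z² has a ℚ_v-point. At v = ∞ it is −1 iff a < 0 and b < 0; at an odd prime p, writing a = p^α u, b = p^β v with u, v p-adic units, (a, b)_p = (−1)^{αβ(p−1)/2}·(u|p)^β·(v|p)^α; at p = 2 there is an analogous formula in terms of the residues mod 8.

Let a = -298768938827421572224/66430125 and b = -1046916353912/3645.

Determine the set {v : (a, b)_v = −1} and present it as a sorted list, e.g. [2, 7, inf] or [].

[5, 13, 29, inf]

Mod squares: a ≡ -73370, b ≡ -24310. Check v ∈ {∞, 2, 3, 5, 11, 13, 17, 23, 29}.
v=23: a=23^3·(≡19), b=23^2·(≡4) mod 23; (19|23)=-1, (4|23)=+1; (−1)^{3·2·11}·(-1)^2·(+1)^3 = +1.
v=∞: -73370 < 0 and -24310 < 0  ⇒  (a,b)_∞ = -1.
v=17: a=17^2·(≡2), b=17^1·(≡16) mod 17; (2|17)=+1, (16|17)=+1; (−1)^{2·1·8}·(+1)^1·(+1)^2 = +1.
v=13: a=13^2·(≡11), b=13^1·(≡8) mod 13; (11|13)=-1, (8|13)=-1; (−1)^{2·1·6}·(-1)^1·(-1)^2 = -1.
v=5: a=5^-3·(≡1), b=5^-1·(≡2) mod 5; (1|5)=+1, (2|5)=-1; (−1)^{-3·-1·2}·(+1)^-1·(-1)^-3 = -1.
v=2: v_2(a)=7, v_2(b)=3; units ≡ 3, 5 (mod 8); ε·ε+αω+βω = 1·0+7·1+3·1 ≡ 0  ⇒  (a,b)_2 = +1.
v=29: a=29^3·(≡13), b=29^2·(≡12) mod 29; (13|29)=+1, (12|29)=-1; (−1)^{3·2·14}·(+1)^2·(-1)^3 = -1.
v=11: a=11^5·(≡10), b=11^3·(≡1) mod 11; (10|11)=-1, (1|11)=+1; (−1)^{5·3·5}·(-1)^3·(+1)^5 = +1.
v=3: a=3^-12·(≡1), b=3^-6·(≡2) mod 3; (1|3)=+1, (2|3)=-1; (−1)^{-12·-6·1}·(+1)^-6·(-1)^-12 = +1.
Ram(-73370, -24310) = {5, 13, 29, ∞}; no ℚ_5-point on the conic.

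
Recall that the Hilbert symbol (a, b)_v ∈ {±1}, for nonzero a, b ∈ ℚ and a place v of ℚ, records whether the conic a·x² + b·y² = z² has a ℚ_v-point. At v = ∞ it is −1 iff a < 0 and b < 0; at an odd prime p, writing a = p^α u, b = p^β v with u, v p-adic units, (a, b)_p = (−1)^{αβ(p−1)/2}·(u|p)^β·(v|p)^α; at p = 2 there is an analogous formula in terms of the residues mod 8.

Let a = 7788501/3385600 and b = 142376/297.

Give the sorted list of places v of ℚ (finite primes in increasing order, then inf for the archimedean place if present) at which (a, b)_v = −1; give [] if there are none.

[2, 3, 11, 13]

Mod squares: a ≡ 21, b ≡ 858. Check v ∈ {∞, 2, 3, 5, 7, 11, 13, 23, 29, 37}.
v=37: a=37^0·(≡10), b=37^2·(≡30) mod 37; (10|37)=+1, (30|37)=+1; (−1)^{0·2·18}·(+1)^2·(+1)^0 = +1.
v=3: a=3^3·(≡1), b=3^-3·(≡1) mod 3; (1|3)=+1, (1|3)=+1; (−1)^{3·-3·1}·(+1)^-3·(+1)^3 = -1.
v=5: a=5^-2·(≡4), b=5^0·(≡3) mod 5; (4|5)=+1, (3|5)=-1; (−1)^{-2·0·2}·(+1)^0·(-1)^-2 = +1.
v=2: v_2(a)=-8, v_2(b)=3; units ≡ 5, 5 (mod 8); ε·ε+αω+βω = 0·0+-8·1+3·1 ≡ 1  ⇒  (a,b)_2 = -1.
v=11: a=11^0·(≡8), b=11^-1·(≡5) mod 11; (8|11)=-1, (5|11)=+1; (−1)^{0·-1·5}·(-1)^-1·(+1)^0 = -1.
v=∞: 21 > 0 and 858 > 0  ⇒  (a,b)_∞ = +1.
v=7: a=7^3·(≡6), b=7^0·(≡1) mod 7; (6|7)=-1, (1|7)=+1; (−1)^{3·0·3}·(-1)^0·(+1)^3 = +1.
v=23: a=23^-2·(≡21), b=23^0·(≡20) mod 23; (21|23)=-1, (20|23)=-1; (−1)^{-2·0·11}·(-1)^0·(-1)^-2 = +1.
v=29: a=29^2·(≡27), b=29^0·(≡27) mod 29; (27|29)=-1, (27|29)=-1; (−1)^{2·0·14}·(-1)^0·(-1)^2 = +1.
v=13: a=13^0·(≡11), b=13^1·(≡10) mod 13; (11|13)=-1, (10|13)=+1; (−1)^{0·1·6}·(-1)^1·(+1)^0 = -1.
Ram(21, 858) = {2, 3, 11, 13}; no ℚ_2-point on the conic.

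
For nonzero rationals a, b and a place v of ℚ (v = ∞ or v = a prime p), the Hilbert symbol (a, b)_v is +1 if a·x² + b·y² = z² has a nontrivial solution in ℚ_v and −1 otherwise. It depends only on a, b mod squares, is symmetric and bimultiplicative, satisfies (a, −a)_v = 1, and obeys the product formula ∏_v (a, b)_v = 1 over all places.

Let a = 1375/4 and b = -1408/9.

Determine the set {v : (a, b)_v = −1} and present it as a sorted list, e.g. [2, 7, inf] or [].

[5, 11]

Mod squares: a ≡ 55, b ≡ -22. Check v ∈ {∞, 2, 3, 5, 11}.
v=3: a=3^0·(≡1), b=3^-2·(≡2) mod 3; (1|3)=+1, (2|3)=-1; (−1)^{0·-2·1}·(+1)^-2·(-1)^0 = +1.
v=2: v_2(a)=-2, v_2(b)=7; units ≡ 7, 5 (mod 8); ε·ε+αω+βω = 1·0+-2·1+7·0 ≡ 0  ⇒  (a,b)_2 = +1.
v=5: a=5^3·(≡4), b=5^0·(≡3) mod 5; (4|5)=+1, (3|5)=-1; (−1)^{3·0·2}·(+1)^0·(-1)^3 = -1.
v=∞: 55 > 0 and -22 < 0  ⇒  (a,b)_∞ = +1.
v=11: a=11^1·(≡1), b=11^1·(≡9) mod 11; (1|11)=+1, (9|11)=+1; (−1)^{1·1·5}·(+1)^1·(+1)^1 = -1.
|Ram(55, -22)| = 2, even; anisotropic at {5, 11}.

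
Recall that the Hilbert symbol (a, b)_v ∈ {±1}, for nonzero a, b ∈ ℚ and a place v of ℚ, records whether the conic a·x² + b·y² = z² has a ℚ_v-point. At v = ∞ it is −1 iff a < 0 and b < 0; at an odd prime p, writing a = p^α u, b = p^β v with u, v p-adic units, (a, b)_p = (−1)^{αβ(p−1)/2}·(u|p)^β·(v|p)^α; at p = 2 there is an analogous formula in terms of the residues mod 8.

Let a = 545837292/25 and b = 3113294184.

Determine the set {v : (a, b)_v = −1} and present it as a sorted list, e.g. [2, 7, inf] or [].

[2, 3, 7, 11, 13, 17]

(a, b) ≡ (1547, 14586) mod (ℚ^×)²; places V = {2, 3, 5, 7, 11, 13, 17, ∞}.
(a,b)_∞: sgn(1547)=+, sgn(14586)=+, so +1.
(a,b)_3: α=6, u≡2; β=3, v≡2 (mod 3); (2|3)=-1, (2|3)=-1; sign (−1)^0·-1^3·-1^6 = -1.
(a,b)_17: α=1, u≡5; β=1, v≡4 (mod 17); (5|17)=-1, (4|17)=+1; sign (−1)^0·-1^1·+1^1 = -1.
(a,b)_13: α=1, u≡7; β=1, v≡1 (mod 13); (7|13)=-1, (1|13)=+1; sign (−1)^0·-1^1·+1^1 = -1.
(a,b)_7: α=1, u≡1; β=2, v≡3 (mod 7); (1|7)=+1, (3|7)=-1; sign (−1)^0·+1^2·-1^1 = -1.
(a,b)_5: α=-2, u≡2; β=0, v≡4 (mod 5); (2|5)=-1, (4|5)=+1; sign (−1)^0·-1^0·+1^-2 = +1.
(a,b)_2: α=2, β=3; u≡3, v≡5 (mod 8); ε(u)ε(v)=1·0, αω(v)=2·1, βω(u)=3·1; sum ≡ 1  ⇒  -1.
(a,b)_11: α=2, u≡6; β=3, v≡2 (mod 11); (6|11)=-1, (2|11)=-1; sign (−1)^0·-1^3·-1^2 = -1.
|Ram(1547, 14586)| = 6, even; anisotropic at {2, 3, 7, 11, 13, 17}.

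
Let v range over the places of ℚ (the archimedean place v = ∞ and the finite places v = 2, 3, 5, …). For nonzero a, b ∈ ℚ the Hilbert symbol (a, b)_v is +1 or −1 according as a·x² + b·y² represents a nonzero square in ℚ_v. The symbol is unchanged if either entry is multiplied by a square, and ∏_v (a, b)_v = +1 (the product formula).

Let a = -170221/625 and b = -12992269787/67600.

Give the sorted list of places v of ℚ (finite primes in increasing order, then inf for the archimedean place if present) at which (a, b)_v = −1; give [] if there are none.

[31, inf]

Mod squares: a ≡ -589, b ≡ -734483. Check v ∈ {∞, 2, 5, 7, 13, 17, 19, 29, 31, 43}.
v=31: a=31^1·(≡24), b=31^1·(≡24) mod 31; (24|31)=-1, (24|31)=-1; (−1)^{1·1·15}·(-1)^1·(-1)^1 = -1.
v=13: a=13^0·(≡1), b=13^-2·(≡1) mod 13; (1|13)=+1, (1|13)=+1; (−1)^{0·-2·6}·(+1)^-2·(+1)^0 = +1.
v=19: a=19^1·(≡5), b=19^3·(≡13) mod 19; (5|19)=+1, (13|19)=-1; (−1)^{1·3·9}·(+1)^3·(-1)^1 = +1.
v=∞: -589 < 0 and -734483 < 0  ⇒  (a,b)_∞ = -1.
v=5: a=5^-4·(≡4), b=5^-2·(≡2) mod 5; (4|5)=+1, (2|5)=-1; (−1)^{-4·-2·2}·(+1)^-2·(-1)^-4 = +1.
v=17: a=17^2·(≡7), b=17^0·(≡15) mod 17; (7|17)=-1, (15|17)=+1; (−1)^{2·0·8}·(-1)^0·(+1)^2 = +1.
v=7: a=7^0·(≡6), b=7^2·(≡3) mod 7; (6|7)=-1, (3|7)=-1; (−1)^{0·2·3}·(-1)^2·(-1)^0 = +1.
v=29: a=29^0·(≡6), b=29^1·(≡10) mod 29; (6|29)=+1, (10|29)=-1; (−1)^{0·1·14}·(+1)^1·(-1)^0 = +1.
v=2: v_2(a)=0, v_2(b)=-4; units ≡ 3, 5 (mod 8); ε·ε+αω+βω = 1·0+0·1+-4·1 ≡ 0  ⇒  (a,b)_2 = +1.
v=43: a=43^0·(≡25), b=43^1·(≡3) mod 43; (25|43)=+1, (3|43)=-1; (−1)^{0·1·21}·(+1)^1·(-1)^0 = +1.
Ram(-589, -734483) = {31, ∞}; no ℚ_31-point on the conic.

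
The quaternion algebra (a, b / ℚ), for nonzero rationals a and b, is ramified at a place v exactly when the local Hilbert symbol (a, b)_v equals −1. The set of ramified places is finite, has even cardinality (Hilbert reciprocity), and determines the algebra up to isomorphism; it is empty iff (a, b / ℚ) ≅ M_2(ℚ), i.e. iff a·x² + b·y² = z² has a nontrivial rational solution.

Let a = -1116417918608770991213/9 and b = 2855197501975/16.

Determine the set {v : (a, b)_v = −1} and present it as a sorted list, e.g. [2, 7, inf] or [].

(a, b) ≡ (-20697677, 31) mod (ℚ^×)²; places V = {2, 3, 5, 7, 11, 13, 23, 29, 31, ∞}.
(a,b)_3: α=-2, u≡1; β=0, v≡1 (mod 3); (1|3)=+1, (1|3)=+1; sign (−1)^0·+1^0·+1^-2 = +1.
(a,b)_2: α=0, β=-4; u≡3, v≡7 (mod 8); ε(u)ε(v)=1·1, αω(v)=0·0, βω(u)=-4·1; sum ≡ 1  ⇒  -1.
(a,b)_11: α=5, u≡1; β=0, v≡1 (mod 11); (1|11)=+1, (1|11)=+1; sign (−1)^0·+1^0·+1^5 = +1.
(a,b)_13: α=3, u≡5; β=2, v≡2 (mod 13); (5|13)=-1, (2|13)=-1; sign (−1)^0·-1^2·-1^3 = -1.
(a,b)_29: α=3, u≡1; β=2, v≡2 (mod 29); (1|29)=+1, (2|29)=-1; sign (−1)^0·+1^2·-1^3 = -1.
(a,b)_5: α=0, u≡3; β=2, v≡4 (mod 5); (3|5)=-1, (4|5)=+1; sign (−1)^0·-1^2·+1^0 = +1.
(a,b)_31: α=1, u≡11; β=1, v≡19 (mod 31); (11|31)=-1, (19|31)=+1; sign (−1)^1·-1^1·+1^1 = +1.
(a,b)_23: α=3, u≡17; β=2, v≡13 (mod 23); (17|23)=-1, (13|23)=+1; sign (−1)^0·-1^2·+1^3 = +1.
(a,b)_7: α=3, u≡3; β=2, v≡3 (mod 7); (3|7)=-1, (3|7)=-1; sign (−1)^0·-1^2·-1^3 = -1.
(a,b)_∞: sgn(-20697677)=−, sgn(31)=+, so +1.
|Ram(-20697677, 31)| = 4, even; anisotropic at {2, 7, 13, 29}.

[2, 7, 13, 29]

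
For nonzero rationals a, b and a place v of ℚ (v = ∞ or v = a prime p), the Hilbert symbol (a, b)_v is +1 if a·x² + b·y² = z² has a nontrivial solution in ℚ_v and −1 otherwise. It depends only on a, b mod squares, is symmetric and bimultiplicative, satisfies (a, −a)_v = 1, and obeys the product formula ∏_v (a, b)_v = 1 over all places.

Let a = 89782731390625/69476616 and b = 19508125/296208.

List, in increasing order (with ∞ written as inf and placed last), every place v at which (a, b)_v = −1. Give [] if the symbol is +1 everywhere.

[2, 3]

(a, b) ≡ (66, 221) mod (ℚ^×)²; places V = {2, 3, 5, 7, 11, 13, 17, 19, ∞}.
(a,b)_13: α=2, u≡3; β=1, v≡3 (mod 13); (3|13)=+1, (3|13)=+1; sign (−1)^0·+1^1·+1^2 = +1.
(a,b)_7: α=6, u≡5; β=4, v≡4 (mod 7); (5|7)=-1, (4|7)=+1; sign (−1)^0·-1^4·+1^6 = +1.
(a,b)_∞: sgn(66)=+, sgn(221)=+, so +1.
(a,b)_11: α=-1, u≡2; β=-2, v≡9 (mod 11); (2|11)=-1, (9|11)=+1; sign (−1)^0·-1^-2·+1^-1 = +1.
(a,b)_3: α=-7, u≡1; β=-2, v≡2 (mod 3); (1|3)=+1, (2|3)=-1; sign (−1)^0·+1^-2·-1^-7 = -1.
(a,b)_5: α=6, u≡4; β=4, v≡1 (mod 5); (4|5)=+1, (1|5)=+1; sign (−1)^0·+1^4·+1^6 = +1.
(a,b)_19: α=-2, u≡4; β=0, v≡15 (mod 19); (4|19)=+1, (15|19)=-1; sign (−1)^0·+1^0·-1^-2 = +1.
(a,b)_17: α=2, u≡13; β=-1, v≡4 (mod 17); (13|17)=+1, (4|17)=+1; sign (−1)^0·+1^-1·+1^2 = +1.
(a,b)_2: α=-3, β=-4; u≡1, v≡5 (mod 8); ε(u)ε(v)=0·0, αω(v)=-3·1, βω(u)=-4·0; sum ≡ 1  ⇒  -1.
(66, 221 / ℚ) ramifies at {2, 3}: a division algebra.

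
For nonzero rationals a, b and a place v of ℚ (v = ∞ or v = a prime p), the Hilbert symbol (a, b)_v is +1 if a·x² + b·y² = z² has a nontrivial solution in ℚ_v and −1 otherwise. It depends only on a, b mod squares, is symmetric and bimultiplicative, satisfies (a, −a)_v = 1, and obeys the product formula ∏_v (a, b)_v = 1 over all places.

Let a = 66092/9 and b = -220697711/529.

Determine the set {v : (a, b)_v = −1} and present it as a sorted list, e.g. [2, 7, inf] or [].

Mod squares: a ≡ 16523, b ≡ -611351. Check v ∈ {∞, 2, 3, 13, 19, 23, 31, 37, 41}.
v=41: a=41^1·(≡6), b=41^1·(≡26) mod 41; (6|41)=-1, (26|41)=-1; (−1)^{1·1·20}·(-1)^1·(-1)^1 = +1.
v=19: a=19^0·(≡18), b=19^2·(≡15) mod 19; (18|19)=-1, (15|19)=-1; (−1)^{0·2·9}·(-1)^2·(-1)^0 = +1.
v=3: a=3^-2·(≡2), b=3^0·(≡1) mod 3; (2|3)=-1, (1|3)=+1; (−1)^{-2·0·1}·(-1)^0·(+1)^-2 = +1.
v=13: a=13^1·(≡3), b=13^1·(≡2) mod 13; (3|13)=+1, (2|13)=-1; (−1)^{1·1·6}·(+1)^1·(-1)^1 = -1.
v=37: a=37^0·(≡34), b=37^1·(≡34) mod 37; (34|37)=+1, (34|37)=+1; (−1)^{0·1·18}·(+1)^1·(+1)^0 = +1.
v=2: v_2(a)=2, v_2(b)=0; units ≡ 3, 1 (mod 8); ε·ε+αω+βω = 1·0+2·0+0·1 ≡ 0  ⇒  (a,b)_2 = +1.
v=23: a=23^0·(≡4), b=23^-2·(≡8) mod 23; (4|23)=+1, (8|23)=+1; (−1)^{0·-2·11}·(+1)^-2·(+1)^0 = +1.
v=31: a=31^1·(≡13), b=31^1·(≡12) mod 31; (13|31)=-1, (12|31)=-1; (−1)^{1·1·15}·(-1)^1·(-1)^1 = -1.
v=∞: 16523 > 0 and -611351 < 0  ⇒  (a,b)_∞ = +1.
|Ram(16523, -611351)| = 2, even; anisotropic at {13, 31}.

[13, 31]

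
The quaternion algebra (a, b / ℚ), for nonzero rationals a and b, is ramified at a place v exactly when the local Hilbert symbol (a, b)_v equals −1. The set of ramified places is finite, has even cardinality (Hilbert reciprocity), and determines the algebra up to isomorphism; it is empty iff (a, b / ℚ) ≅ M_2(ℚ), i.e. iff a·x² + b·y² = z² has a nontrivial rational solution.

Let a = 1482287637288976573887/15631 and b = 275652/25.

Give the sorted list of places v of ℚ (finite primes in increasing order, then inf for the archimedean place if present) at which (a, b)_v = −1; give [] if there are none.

Mod squares: a ≡ 8870433, b ≡ 7657. Check v ∈ {∞, 2, 3, 5, 7, 11, 13, 19, 23, 29, 31}.
v=7: a=7^-2·(≡5), b=7^0·(≡5) mod 7; (5|7)=-1, (5|7)=-1; (−1)^{-2·0·3}·(-1)^0·(-1)^-2 = +1.
v=2: v_2(a)=0, v_2(b)=2; units ≡ 1, 1 (mod 8); ε·ε+αω+βω = 0·0+0·0+2·0 ≡ 0  ⇒  (a,b)_2 = +1.
v=29: a=29^-1·(≡26), b=29^0·(≡20) mod 29; (26|29)=-1, (20|29)=+1; (−1)^{-1·0·14}·(-1)^0·(+1)^-1 = +1.
v=31: a=31^3·(≡29), b=31^1·(≡6) mod 31; (29|31)=-1, (6|31)=-1; (−1)^{3·1·15}·(-1)^1·(-1)^3 = -1.
v=19: a=19^4·(≡6), b=19^1·(≡5) mod 19; (6|19)=+1, (5|19)=+1; (−1)^{4·1·9}·(+1)^1·(+1)^4 = +1.
v=11: a=11^-1·(≡9), b=11^0·(≡1) mod 11; (9|11)=+1, (1|11)=+1; (−1)^{-1·0·5}·(+1)^0·(+1)^-1 = +1.
v=∞: 8870433 > 0 and 7657 > 0  ⇒  (a,b)_∞ = +1.
v=5: a=5^0·(≡2), b=5^-2·(≡2) mod 5; (2|5)=-1, (2|5)=-1; (−1)^{0·-2·2}·(-1)^-2·(-1)^0 = +1.
v=23: a=23^5·(≡19), b=23^0·(≡10) mod 23; (19|23)=-1, (10|23)=-1; (−1)^{5·0·11}·(-1)^0·(-1)^5 = -1.
v=3: a=3^3·(≡2), b=3^2·(≡1) mod 3; (2|3)=-1, (1|3)=+1; (−1)^{3·2·1}·(-1)^2·(+1)^3 = +1.
v=13: a=13^3·(≡3), b=13^1·(≡12) mod 13; (3|13)=+1, (12|13)=+1; (−1)^{3·1·6}·(+1)^1·(+1)^3 = +1.
|Ram(8870433, 7657)| = 2, even; anisotropic at {23, 31}.

[23, 31]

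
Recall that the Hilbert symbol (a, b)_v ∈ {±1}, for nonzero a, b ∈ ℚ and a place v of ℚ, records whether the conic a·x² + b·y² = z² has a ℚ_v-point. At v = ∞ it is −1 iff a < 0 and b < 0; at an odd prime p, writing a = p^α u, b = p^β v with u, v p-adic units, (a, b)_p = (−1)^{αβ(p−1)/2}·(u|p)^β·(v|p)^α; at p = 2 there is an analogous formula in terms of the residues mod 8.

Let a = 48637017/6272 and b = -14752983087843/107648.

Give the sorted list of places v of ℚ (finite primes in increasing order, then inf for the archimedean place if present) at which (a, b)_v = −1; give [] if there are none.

(a, b) ≡ (7106, -6006) mod (ℚ^×)²; places V = {2, 3, 7, 11, 13, 17, 19, 29, 31, ∞}.
(a,b)_3: α=4, u≡2; β=1, v≡2 (mod 3); (2|3)=-1, (2|3)=-1; sign (−1)^0·-1^1·-1^4 = -1.
(a,b)_7: α=-2, u≡1; β=3, v≡5 (mod 7); (1|7)=+1, (5|7)=-1; sign (−1)^0·+1^3·-1^-2 = +1.
(a,b)_17: α=1, u≡14; β=2, v≡11 (mod 17); (14|17)=-1, (11|17)=-1; sign (−1)^0·-1^2·-1^1 = -1.
(a,b)_11: α=1, u≡10; β=1, v≡1 (mod 11); (10|11)=-1, (1|11)=+1; sign (−1)^1·-1^1·+1^1 = +1.
(a,b)_19: α=1, u≡15; β=2, v≡11 (mod 19); (15|19)=-1, (11|19)=+1; sign (−1)^0·-1^2·+1^1 = +1.
(a,b)_2: α=-7, β=-7; u≡1, v≡5 (mod 8); ε(u)ε(v)=0·0, αω(v)=-7·1, βω(u)=-7·0; sum ≡ 1  ⇒  -1.
(a,b)_29: α=0, u≡20; β=-2, v≡14 (mod 29); (20|29)=+1, (14|29)=-1; sign (−1)^0·+1^-2·-1^0 = +1.
(a,b)_∞: sgn(7106)=+, sgn(-6006)=−, so +1.
(a,b)_31: α=0, u≡28; β=2, v≡1 (mod 31); (28|31)=+1, (1|31)=+1; sign (−1)^0·+1^2·+1^0 = +1.
(a,b)_13: α=2, u≡2; β=1, v≡11 (mod 13); (2|13)=-1, (11|13)=-1; sign (−1)^0·-1^1·-1^2 = -1.
(7106, -6006 / ℚ) ramifies at {2, 3, 13, 17}: a division algebra.

[2, 3, 13, 17]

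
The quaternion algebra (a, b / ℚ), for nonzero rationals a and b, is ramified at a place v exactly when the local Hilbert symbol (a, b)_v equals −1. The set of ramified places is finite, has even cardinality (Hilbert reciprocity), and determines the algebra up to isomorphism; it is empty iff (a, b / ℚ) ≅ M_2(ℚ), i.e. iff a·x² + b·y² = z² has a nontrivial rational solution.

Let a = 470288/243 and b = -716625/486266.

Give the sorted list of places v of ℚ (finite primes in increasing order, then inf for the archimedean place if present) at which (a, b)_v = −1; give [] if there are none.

[3, 7, 13, 17, 19, 23]

(a, b) ≡ (88179, -32890) mod (ℚ^×)²; places V = {2, 3, 5, 7, 11, 13, 17, 19, 23, 31, ∞}.
(a,b)_7: α=1, u≡1; β=2, v≡3 (mod 7); (1|7)=+1, (3|7)=-1; sign (−1)^0·+1^2·-1^1 = -1.
(a,b)_31: α=0, u≡15; β=-2, v≡25 (mod 31); (15|31)=-1, (25|31)=+1; sign (−1)^0·-1^-2·+1^0 = +1.
(a,b)_11: α=0, u≡5; β=-1, v≡10 (mod 11); (5|11)=+1, (10|11)=-1; sign (−1)^0·+1^-1·-1^0 = +1.
(a,b)_∞: sgn(88179)=+, sgn(-32890)=−, so +1.
(a,b)_5: α=0, u≡1; β=3, v≡2 (mod 5); (1|5)=+1, (2|5)=-1; sign (−1)^0·+1^3·-1^0 = +1.
(a,b)_2: α=4, β=-1; u≡3, v≡3 (mod 8); ε(u)ε(v)=1·1, αω(v)=4·1, βω(u)=-1·1; sum ≡ 0  ⇒  +1.
(a,b)_23: α=0, u≡20; β=-1, v≡11 (mod 23); (20|23)=-1, (11|23)=-1; sign (−1)^0·-1^-1·-1^0 = -1.
(a,b)_13: α=1, u≡4; β=1, v≡8 (mod 13); (4|13)=+1, (8|13)=-1; sign (−1)^0·+1^1·-1^1 = -1.
(a,b)_19: α=1, u≡6; β=0, v≡2 (mod 19); (6|19)=+1, (2|19)=-1; sign (−1)^0·+1^0·-1^1 = -1.
(a,b)_3: α=-5, u≡2; β=2, v≡2 (mod 3); (2|3)=-1, (2|3)=-1; sign (−1)^0·-1^2·-1^-5 = -1.
(a,b)_17: α=1, u≡1; β=0, v≡12 (mod 17); (1|17)=+1, (12|17)=-1; sign (−1)^0·+1^0·-1^1 = -1.
(88179, -32890 / ℚ) ramifies at {3, 7, 13, 17, 19, 23}: a division algebra.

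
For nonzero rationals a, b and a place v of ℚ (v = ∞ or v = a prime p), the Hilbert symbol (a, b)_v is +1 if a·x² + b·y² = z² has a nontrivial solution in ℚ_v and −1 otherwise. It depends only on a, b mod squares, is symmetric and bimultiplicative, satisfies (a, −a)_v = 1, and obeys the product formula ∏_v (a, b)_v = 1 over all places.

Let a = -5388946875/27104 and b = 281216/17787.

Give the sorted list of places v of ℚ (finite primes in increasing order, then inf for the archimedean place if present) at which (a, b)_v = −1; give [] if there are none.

(a, b) ≡ (-46410, 78) mod (ℚ^×)²; places V = {2, 3, 5, 7, 11, 13, 17, ∞}.
(a,b)_7: α=-1, u≡3; β=-2, v≡2 (mod 7); (3|7)=-1, (2|7)=+1; sign (−1)^0·-1^-2·+1^-1 = +1.
(a,b)_5: α=5, u≡3; β=0, v≡3 (mod 5); (3|5)=-1, (3|5)=-1; sign (−1)^0·-1^0·-1^5 = -1.
(a,b)_2: α=-5, β=7; u≡3, v≡7 (mod 8); ε(u)ε(v)=1·1, αω(v)=-5·0, βω(u)=7·1; sum ≡ 0  ⇒  +1.
(a,b)_11: α=-2, u≡10; β=-2, v≡3 (mod 11); (10|11)=-1, (3|11)=+1; sign (−1)^0·-1^-2·+1^-2 = +1.
(a,b)_∞: sgn(-46410)=−, sgn(78)=+, so +1.
(a,b)_3: α=3, u≡1; β=-1, v≡2 (mod 3); (1|3)=+1, (2|3)=-1; sign (−1)^1·+1^-1·-1^3 = +1.
(a,b)_13: α=1, u≡8; β=3, v≡8 (mod 13); (8|13)=-1, (8|13)=-1; sign (−1)^0·-1^3·-1^1 = +1.
(a,b)_17: α=3, u≡14; β=0, v≡14 (mod 17); (14|17)=-1, (14|17)=-1; sign (−1)^0·-1^0·-1^3 = -1.
|Ram(-46410, 78)| = 2, even; anisotropic at {5, 17}.

[5, 17]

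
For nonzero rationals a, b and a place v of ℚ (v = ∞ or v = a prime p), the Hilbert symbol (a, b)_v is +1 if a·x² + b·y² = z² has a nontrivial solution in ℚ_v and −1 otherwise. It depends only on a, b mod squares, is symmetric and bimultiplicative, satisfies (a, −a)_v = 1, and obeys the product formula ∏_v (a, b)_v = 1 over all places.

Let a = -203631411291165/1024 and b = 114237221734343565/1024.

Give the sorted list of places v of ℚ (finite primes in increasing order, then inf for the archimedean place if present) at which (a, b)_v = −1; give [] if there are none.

[3, 11, 13, 19]

(a, b) ≡ (-937365, 482885) mod (ℚ^×)²; places V = {2, 3, 5, 11, 13, 17, 19, 23, ∞}.
(a,b)_3: α=3, u≡1; β=4, v≡2 (mod 3); (1|3)=+1, (2|3)=-1; sign (−1)^0·+1^4·-1^3 = -1.
(a,b)_5: α=1, u≡3; β=1, v≡2 (mod 5); (3|5)=-1, (2|5)=-1; sign (−1)^0·-1^1·-1^1 = +1.
(a,b)_19: α=1, u≡14; β=1, v≡12 (mod 19); (14|19)=-1, (12|19)=-1; sign (−1)^1·-1^1·-1^1 = -1.
(a,b)_23: α=1, u≡9; β=1, v≡11 (mod 23); (9|23)=+1, (11|23)=-1; sign (−1)^1·+1^1·-1^1 = +1.
(a,b)_17: α=6, u≡4; β=7, v≡4 (mod 17); (4|17)=+1, (4|17)=+1; sign (−1)^0·+1^7·+1^6 = +1.
(a,b)_11: α=1, u≡2; β=2, v≡8 (mod 11); (2|11)=-1, (8|11)=-1; sign (−1)^0·-1^2·-1^1 = -1.
(a,b)_∞: sgn(-937365)=−, sgn(482885)=+, so +1.
(a,b)_2: α=-10, β=-10; u≡3, v≡5 (mod 8); ε(u)ε(v)=1·0, αω(v)=-10·1, βω(u)=-10·1; sum ≡ 0  ⇒  +1.
(a,b)_13: α=1, u≡8; β=1, v≡10 (mod 13); (8|13)=-1, (10|13)=+1; sign (−1)^0·-1^1·+1^1 = -1.
Ram(-937365, 482885) = {3, 11, 13, 19}; no ℚ_3-point on the conic.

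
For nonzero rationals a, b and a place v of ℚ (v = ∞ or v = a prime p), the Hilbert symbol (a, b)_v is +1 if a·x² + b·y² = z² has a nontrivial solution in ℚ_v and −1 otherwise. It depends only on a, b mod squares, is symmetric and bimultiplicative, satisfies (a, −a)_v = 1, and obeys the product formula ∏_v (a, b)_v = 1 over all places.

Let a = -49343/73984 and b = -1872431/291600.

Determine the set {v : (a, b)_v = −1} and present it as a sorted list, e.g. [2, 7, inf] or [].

[19, inf]

(a, b) ≡ (-1007, -6479) mod (ℚ^×)²; places V = {2, 3, 5, 7, 11, 17, 19, 31, 53, ∞}.
(a,b)_2: α=-8, β=-4; u≡1, v≡1 (mod 8); ε(u)ε(v)=0·0, αω(v)=-8·0, βω(u)=-4·0; sum ≡ 0  ⇒  +1.
(a,b)_7: α=2, u≡1; β=0, v≡6 (mod 7); (1|7)=+1, (6|7)=-1; sign (−1)^0·+1^0·-1^2 = +1.
(a,b)_3: α=0, u≡1; β=-6, v≡1 (mod 3); (1|3)=+1, (1|3)=+1; sign (−1)^0·+1^-6·+1^0 = +1.
(a,b)_11: α=0, u≡4; β=1, v≡4 (mod 11); (4|11)=+1, (4|11)=+1; sign (−1)^0·+1^1·+1^0 = +1.
(a,b)_∞: sgn(-1007)=−, sgn(-6479)=−, so -1.
(a,b)_5: α=0, u≡3; β=-2, v≡1 (mod 5); (3|5)=-1, (1|5)=+1; sign (−1)^0·-1^-2·+1^0 = +1.
(a,b)_17: α=-2, u≡8; β=2, v≡2 (mod 17); (8|17)=+1, (2|17)=+1; sign (−1)^0·+1^2·+1^-2 = +1.
(a,b)_31: α=0, u≡16; β=1, v≡19 (mod 31); (16|31)=+1, (19|31)=+1; sign (−1)^0·+1^1·+1^0 = +1.
(a,b)_53: α=1, u≡34; β=0, v≡52 (mod 53); (34|53)=-1, (52|53)=+1; sign (−1)^0·-1^0·+1^1 = +1.
(a,b)_19: α=1, u≡16; β=1, v≡6 (mod 19); (16|19)=+1, (6|19)=+1; sign (−1)^1·+1^1·+1^1 = -1.
Ram(-1007, -6479) = {19, ∞}; no ℚ_19-point on the conic.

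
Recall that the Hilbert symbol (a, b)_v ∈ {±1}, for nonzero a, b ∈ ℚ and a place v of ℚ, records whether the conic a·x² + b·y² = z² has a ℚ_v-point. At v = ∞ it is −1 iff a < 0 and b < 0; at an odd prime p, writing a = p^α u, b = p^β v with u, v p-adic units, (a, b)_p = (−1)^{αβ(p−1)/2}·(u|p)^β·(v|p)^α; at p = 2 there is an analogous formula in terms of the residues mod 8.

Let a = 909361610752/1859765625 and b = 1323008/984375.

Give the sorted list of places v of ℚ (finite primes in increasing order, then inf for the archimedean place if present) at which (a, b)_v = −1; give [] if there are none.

[17, 19]

(a, b) ≡ (133, 2261) mod (ℚ^×)²; places V = {2, 3, 5, 7, 17, 19, 23, ∞}.
(a,b)_19: α=3, u≡17; β=1, v≡4 (mod 19); (17|19)=+1, (4|19)=+1; sign (−1)^1·+1^1·+1^3 = -1.
(a,b)_3: α=-2, u≡1; β=-2, v≡2 (mod 3); (1|3)=+1, (2|3)=-1; sign (−1)^0·+1^-2·-1^-2 = +1.
(a,b)_7: α=1, u≡6; β=-1, v≡4 (mod 7); (6|7)=-1, (4|7)=+1; sign (−1)^1·-1^-1·+1^1 = +1.
(a,b)_5: α=-8, u≡2; β=-6, v≡1 (mod 5); (2|5)=-1, (1|5)=+1; sign (−1)^0·-1^-6·+1^-8 = +1.
(a,b)_2: α=16, β=12; u≡5, v≡5 (mod 8); ε(u)ε(v)=0·0, αω(v)=16·1, βω(u)=12·1; sum ≡ 0  ⇒  +1.
(a,b)_23: α=-2, u≡4; β=0, v≡22 (mod 23); (4|23)=+1, (22|23)=-1; sign (−1)^0·+1^0·-1^-2 = +1.
(a,b)_∞: sgn(133)=+, sgn(2261)=+, so +1.
(a,b)_17: α=2, u≡12; β=1, v≡7 (mod 17); (12|17)=-1, (7|17)=-1; sign (−1)^0·-1^1·-1^2 = -1.
|Ram(133, 2261)| = 2, even; anisotropic at {17, 19}.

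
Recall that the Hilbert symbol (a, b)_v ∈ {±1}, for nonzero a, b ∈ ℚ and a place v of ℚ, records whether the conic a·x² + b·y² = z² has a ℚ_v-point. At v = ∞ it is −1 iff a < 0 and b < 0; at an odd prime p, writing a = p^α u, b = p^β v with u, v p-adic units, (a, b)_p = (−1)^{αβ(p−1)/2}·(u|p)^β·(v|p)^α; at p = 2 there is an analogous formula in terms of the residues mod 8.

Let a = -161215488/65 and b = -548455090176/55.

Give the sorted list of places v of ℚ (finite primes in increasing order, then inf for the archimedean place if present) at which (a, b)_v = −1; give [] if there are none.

Mod squares: a ≡ -23205, b ≡ -1870. Check v ∈ {∞, 2, 3, 5, 7, 11, 13, 17}.
v=11: a=11^0·(≡5), b=11^-1·(≡8) mod 11; (5|11)=+1, (8|11)=-1; (−1)^{0·-1·5}·(+1)^-1·(-1)^0 = +1.
v=2: v_2(a)=10, v_2(b)=11; units ≡ 3, 1 (mod 8); ε·ε+αω+βω = 1·0+10·0+11·1 ≡ 1  ⇒  (a,b)_2 = -1.
v=7: a=7^3·(≡3), b=7^4·(≡3) mod 7; (3|7)=-1, (3|7)=-1; (−1)^{3·4·3}·(-1)^4·(-1)^3 = -1.
v=∞: -23205 < 0 and -1870 < 0  ⇒  (a,b)_∞ = -1.
v=17: a=17^1·(≡6), b=17^1·(≡8) mod 17; (6|17)=-1, (8|17)=+1; (−1)^{1·1·8}·(-1)^1·(+1)^1 = -1.
v=13: a=13^-1·(≡12), b=13^0·(≡11) mod 13; (12|13)=+1, (11|13)=-1; (−1)^{-1·0·6}·(+1)^0·(-1)^-1 = -1.
v=3: a=3^3·(≡2), b=3^8·(≡2) mod 3; (2|3)=-1, (2|3)=-1; (−1)^{3·8·1}·(-1)^8·(-1)^3 = -1.
v=5: a=5^-1·(≡4), b=5^-1·(≡4) mod 5; (4|5)=+1, (4|5)=+1; (−1)^{-1·-1·2}·(+1)^-1·(+1)^-1 = +1.
(-23205, -1870 / ℚ) ramifies at {2, 3, 7, 13, 17, ∞}: a division algebra.

[2, 3, 7, 13, 17, inf]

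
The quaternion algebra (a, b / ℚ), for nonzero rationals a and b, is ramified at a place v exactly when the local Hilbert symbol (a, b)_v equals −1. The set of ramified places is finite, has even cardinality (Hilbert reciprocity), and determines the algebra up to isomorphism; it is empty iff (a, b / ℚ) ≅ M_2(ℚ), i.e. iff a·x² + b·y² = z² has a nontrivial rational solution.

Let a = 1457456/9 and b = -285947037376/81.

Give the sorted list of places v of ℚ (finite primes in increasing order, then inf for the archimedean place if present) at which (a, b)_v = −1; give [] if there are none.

[11, 13]

(a, b) ≡ (11, -91) mod (ℚ^×)²; places V = {2, 3, 7, 11, 13, ∞}.
(a,b)_3: α=-2, u≡2; β=-4, v≡2 (mod 3); (2|3)=-1, (2|3)=-1; sign (−1)^0·-1^-4·-1^-2 = +1.
(a,b)_2: α=4, β=6; u≡3, v≡5 (mod 8); ε(u)ε(v)=1·0, αω(v)=4·1, βω(u)=6·1; sum ≡ 0  ⇒  +1.
(a,b)_13: α=2, u≡2; β=3, v≡6 (mod 13); (2|13)=-1, (6|13)=-1; sign (−1)^0·-1^3·-1^2 = -1.
(a,b)_7: α=2, u≡4; β=5, v≡4 (mod 7); (4|7)=+1, (4|7)=+1; sign (−1)^0·+1^5·+1^2 = +1.
(a,b)_11: α=1, u≡5; β=2, v≡7 (mod 11); (5|11)=+1, (7|11)=-1; sign (−1)^0·+1^2·-1^1 = -1.
(a,b)_∞: sgn(11)=+, sgn(-91)=−, so +1.
(11, -91 / ℚ) ramifies at {11, 13}: a division algebra.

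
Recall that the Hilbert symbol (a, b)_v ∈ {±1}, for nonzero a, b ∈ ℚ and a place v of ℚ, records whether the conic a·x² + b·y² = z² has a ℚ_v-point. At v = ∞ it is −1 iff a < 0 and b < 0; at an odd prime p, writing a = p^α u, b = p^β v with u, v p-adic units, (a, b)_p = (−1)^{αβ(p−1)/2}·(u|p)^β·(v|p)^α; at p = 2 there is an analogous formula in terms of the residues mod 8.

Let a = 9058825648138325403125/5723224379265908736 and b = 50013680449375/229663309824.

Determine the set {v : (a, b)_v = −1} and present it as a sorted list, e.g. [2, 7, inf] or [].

[]

Mod squares: a ≡ 5, b ≡ 31. Check v ∈ {∞, 2, 3, 5, 13, 23, 31, 47}.
v=5: a=5^5·(≡4), b=5^4·(≡1) mod 5; (4|5)=+1, (1|5)=+1; (−1)^{5·4·2}·(+1)^4·(+1)^5 = +1.
v=13: a=13^-4·(≡7), b=13^-2·(≡2) mod 13; (7|13)=-1, (2|13)=-1; (−1)^{-4·-2·6}·(-1)^-2·(-1)^-4 = +1.
v=23: a=23^4·(≡11), b=23^2·(≡2) mod 23; (11|23)=-1, (2|23)=+1; (−1)^{4·2·11}·(-1)^2·(+1)^4 = +1.
v=∞: 5 > 0 and 31 > 0  ⇒  (a,b)_∞ = +1.
v=31: a=31^2·(≡9), b=31^1·(≡16) mod 31; (9|31)=+1, (16|31)=+1; (−1)^{2·1·15}·(+1)^1·(+1)^2 = +1.
v=47: a=47^6·(≡13), b=47^4·(≡29) mod 47; (13|47)=-1, (29|47)=-1; (−1)^{6·4·23}·(-1)^4·(-1)^6 = +1.
v=3: a=3^-6·(≡2), b=3^-4·(≡1) mod 3; (2|3)=-1, (1|3)=+1; (−1)^{-6·-4·1}·(-1)^-4·(+1)^-6 = +1.
v=2: v_2(a)=-38, v_2(b)=-24; units ≡ 5, 7 (mod 8); ε·ε+αω+βω = 0·1+-38·0+-24·1 ≡ 0  ⇒  (a,b)_2 = +1.
Ram(a, b) = ∅: the form 5·x² + 31·y² − z² is isotropic over every ℚ_v, so by Hasse–Minkowski it is isotropic over ℚ.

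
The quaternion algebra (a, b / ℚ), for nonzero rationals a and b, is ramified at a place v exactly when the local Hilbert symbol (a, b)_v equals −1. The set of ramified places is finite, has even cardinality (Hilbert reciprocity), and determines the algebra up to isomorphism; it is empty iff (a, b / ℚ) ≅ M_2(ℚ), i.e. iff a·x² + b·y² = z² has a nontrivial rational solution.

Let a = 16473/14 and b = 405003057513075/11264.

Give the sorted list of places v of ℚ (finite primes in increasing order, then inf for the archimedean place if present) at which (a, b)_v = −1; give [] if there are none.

(a, b) ≡ (798, 5313) mod (ℚ^×)²; places V = {2, 3, 5, 7, 11, 17, 19, 23, ∞}.
(a,b)_17: α=2, u≡15; β=2, v≡4 (mod 17); (15|17)=+1, (4|17)=+1; sign (−1)^0·+1^2·+1^2 = +1.
(a,b)_19: α=1, u≡9; β=2, v≡13 (mod 19); (9|19)=+1, (13|19)=-1; sign (−1)^0·+1^2·-1^1 = -1.
(a,b)_3: α=1, u≡2; β=9, v≡1 (mod 3); (2|3)=-1, (1|3)=+1; sign (−1)^1·-1^9·+1^1 = +1.
(a,b)_7: α=-1, u≡1; β=3, v≡6 (mod 7); (1|7)=+1, (6|7)=-1; sign (−1)^1·+1^3·-1^-1 = +1.
(a,b)_23: α=0, u≡2; β=1, v≡12 (mod 23); (2|23)=+1, (12|23)=+1; sign (−1)^0·+1^1·+1^0 = +1.
(a,b)_11: α=0, u≡2; β=-1, v≡10 (mod 11); (2|11)=-1, (10|11)=-1; sign (−1)^0·-1^-1·-1^0 = -1.
(a,b)_2: α=-1, β=-10; u≡7, v≡1 (mod 8); ε(u)ε(v)=1·0, αω(v)=-1·0, βω(u)=-10·0; sum ≡ 0  ⇒  +1.
(a,b)_5: α=0, u≡2; β=2, v≡2 (mod 5); (2|5)=-1, (2|5)=-1; sign (−1)^0·-1^2·-1^0 = +1.
(a,b)_∞: sgn(798)=+, sgn(5313)=+, so +1.
(798, 5313 / ℚ) ramifies at {11, 19}: a division algebra.

[11, 19]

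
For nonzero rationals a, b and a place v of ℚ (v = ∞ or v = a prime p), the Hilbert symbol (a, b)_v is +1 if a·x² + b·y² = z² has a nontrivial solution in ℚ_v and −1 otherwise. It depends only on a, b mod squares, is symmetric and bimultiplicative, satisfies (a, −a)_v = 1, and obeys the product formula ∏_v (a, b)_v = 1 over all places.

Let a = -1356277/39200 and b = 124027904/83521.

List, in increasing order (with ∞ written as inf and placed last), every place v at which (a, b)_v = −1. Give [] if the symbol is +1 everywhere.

Mod squares: a ≡ -26, b ≡ 1001. Check v ∈ {∞, 2, 5, 7, 11, 13, 17, 19}.
v=11: a=11^0·(≡8), b=11^3·(≡4) mod 11; (8|11)=-1, (4|11)=+1; (−1)^{0·3·5}·(-1)^3·(+1)^0 = -1.
v=7: a=7^-2·(≡4), b=7^1·(≡3) mod 7; (4|7)=+1, (3|7)=-1; (−1)^{-2·1·3}·(+1)^1·(-1)^-2 = +1.
v=∞: -26 < 0 and 1001 > 0  ⇒  (a,b)_∞ = +1.
v=17: a=17^2·(≡9), b=17^-4·(≡1) mod 17; (9|17)=+1, (1|17)=+1; (−1)^{2·-4·8}·(+1)^-4·(+1)^2 = +1.
v=5: a=5^-2·(≡1), b=5^0·(≡4) mod 5; (1|5)=+1, (4|5)=+1; (−1)^{-2·0·2}·(+1)^0·(+1)^-2 = +1.
v=19: a=19^2·(≡8), b=19^0·(≡10) mod 19; (8|19)=-1, (10|19)=-1; (−1)^{2·0·9}·(-1)^0·(-1)^2 = +1.
v=2: v_2(a)=-5, v_2(b)=10; units ≡ 3, 1 (mod 8); ε·ε+αω+βω = 1·0+-5·0+10·1 ≡ 0  ⇒  (a,b)_2 = +1.
v=13: a=13^1·(≡7), b=13^1·(≡10) mod 13; (7|13)=-1, (10|13)=+1; (−1)^{1·1·6}·(-1)^1·(+1)^1 = -1.
|Ram(-26, 1001)| = 2, even; anisotropic at {11, 13}.

[11, 13]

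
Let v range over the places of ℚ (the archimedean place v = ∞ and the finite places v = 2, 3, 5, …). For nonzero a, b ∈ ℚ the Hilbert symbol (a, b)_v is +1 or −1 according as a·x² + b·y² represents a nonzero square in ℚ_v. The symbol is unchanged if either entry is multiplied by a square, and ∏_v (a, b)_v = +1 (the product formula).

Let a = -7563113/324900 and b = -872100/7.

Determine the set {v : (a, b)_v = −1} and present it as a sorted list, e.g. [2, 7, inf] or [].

[19, inf]

(a, b) ≡ (-17, -6783) mod (ℚ^×)²; places V = {2, 3, 5, 7, 17, 19, 23, 29, ∞}.
(a,b)_23: α=2, u≡16; β=0, v≡2 (mod 23); (16|23)=+1, (2|23)=+1; sign (−1)^0·+1^0·+1^2 = +1.
(a,b)_29: α=2, u≡2; β=0, v≡19 (mod 29); (2|29)=-1, (19|29)=-1; sign (−1)^0·-1^0·-1^2 = +1.
(a,b)_2: α=-2, β=2; u≡7, v≡1 (mod 8); ε(u)ε(v)=1·0, αω(v)=-2·0, βω(u)=2·0; sum ≡ 0  ⇒  +1.
(a,b)_7: α=0, u≡1; β=-1, v≡2 (mod 7); (1|7)=+1, (2|7)=+1; sign (−1)^0·+1^-1·+1^0 = +1.
(a,b)_19: α=-2, u≡12; β=1, v≡6 (mod 19); (12|19)=-1, (6|19)=+1; sign (−1)^0·-1^1·+1^-2 = -1.
(a,b)_3: α=-2, u≡1; β=3, v≡1 (mod 3); (1|3)=+1, (1|3)=+1; sign (−1)^0·+1^3·+1^-2 = +1.
(a,b)_17: α=1, u≡4; β=1, v≡13 (mod 17); (4|17)=+1, (13|17)=+1; sign (−1)^0·+1^1·+1^1 = +1.
(a,b)_5: α=-2, u≡2; β=2, v≡3 (mod 5); (2|5)=-1, (3|5)=-1; sign (−1)^0·-1^2·-1^-2 = +1.
(a,b)_∞: sgn(-17)=−, sgn(-6783)=−, so -1.
Ram(-17, -6783) = {19, ∞}; no ℚ_19-point on the conic.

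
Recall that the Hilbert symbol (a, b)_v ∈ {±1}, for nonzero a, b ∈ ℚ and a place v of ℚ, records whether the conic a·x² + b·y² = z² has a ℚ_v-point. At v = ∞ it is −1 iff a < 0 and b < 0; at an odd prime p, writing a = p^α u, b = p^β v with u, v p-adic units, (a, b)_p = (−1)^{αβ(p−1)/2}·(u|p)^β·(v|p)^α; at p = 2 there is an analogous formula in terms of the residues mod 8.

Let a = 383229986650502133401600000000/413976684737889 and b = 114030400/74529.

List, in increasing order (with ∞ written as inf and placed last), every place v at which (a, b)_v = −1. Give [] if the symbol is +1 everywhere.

[2, 23]

Mod squares: a ≡ 25346, b ≡ 589. Check v ∈ {∞, 2, 3, 5, 7, 11, 13, 19, 23, 29, 31}.
v=3: a=3^-6·(≡2), b=3^-2·(≡1) mod 3; (2|3)=-1, (1|3)=+1; (−1)^{-6·-2·1}·(-1)^-2·(+1)^-6 = +1.
v=13: a=13^-6·(≡10), b=13^-2·(≡10) mod 13; (10|13)=+1, (10|13)=+1; (−1)^{-6·-2·6}·(+1)^-2·(+1)^-6 = +1.
v=23: a=23^1·(≡14), b=23^0·(≡14) mod 23; (14|23)=-1, (14|23)=-1; (−1)^{1·0·11}·(-1)^0·(-1)^1 = -1.
v=5: a=5^8·(≡4), b=5^2·(≡4) mod 5; (4|5)=+1, (4|5)=+1; (−1)^{8·2·2}·(+1)^2·(+1)^8 = +1.
v=31: a=31^4·(≡19), b=31^1·(≡19) mod 31; (19|31)=+1, (19|31)=+1; (−1)^{4·1·15}·(+1)^1·(+1)^4 = +1.
v=11: a=11^6·(≡8), b=11^2·(≡2) mod 11; (8|11)=-1, (2|11)=-1; (−1)^{6·2·5}·(-1)^2·(-1)^6 = +1.
v=29: a=29^1·(≡25), b=29^0·(≡7) mod 29; (25|29)=+1, (7|29)=+1; (−1)^{1·0·14}·(+1)^0·(+1)^1 = +1.
v=19: a=19^3·(≡9), b=19^1·(≡15) mod 19; (9|19)=+1, (15|19)=-1; (−1)^{3·1·9}·(+1)^1·(-1)^3 = +1.
v=2: v_2(a)=17, v_2(b)=6; units ≡ 1, 5 (mod 8); ε·ε+αω+βω = 0·0+17·1+6·0 ≡ 1  ⇒  (a,b)_2 = -1.
v=∞: 25346 > 0 and 589 > 0  ⇒  (a,b)_∞ = +1.
v=7: a=7^-6·(≡5), b=7^-2·(≡4) mod 7; (5|7)=-1, (4|7)=+1; (−1)^{-6·-2·3}·(-1)^-2·(+1)^-6 = +1.
Ram(25346, 589) = {2, 23}; no ℚ_2-point on the conic.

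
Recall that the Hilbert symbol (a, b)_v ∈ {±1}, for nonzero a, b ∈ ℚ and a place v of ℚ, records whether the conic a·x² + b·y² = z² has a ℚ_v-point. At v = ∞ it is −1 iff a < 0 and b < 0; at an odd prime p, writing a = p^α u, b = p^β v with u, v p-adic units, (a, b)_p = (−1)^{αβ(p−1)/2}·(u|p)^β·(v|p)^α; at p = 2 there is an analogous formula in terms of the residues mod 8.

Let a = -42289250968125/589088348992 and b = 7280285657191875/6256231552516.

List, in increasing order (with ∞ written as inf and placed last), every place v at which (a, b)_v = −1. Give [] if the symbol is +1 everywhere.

[2, 7]

Mod squares: a ≡ -273, b ≡ 3. Check v ∈ {∞, 2, 3, 5, 7, 11, 13, 17, 41, 47, 53, 59}.
v=53: a=53^2·(≡19), b=53^2·(≡51) mod 53; (19|53)=-1, (51|53)=-1; (−1)^{2·2·26}·(-1)^2·(-1)^2 = +1.
v=3: a=3^5·(≡2), b=3^15·(≡1) mod 3; (2|3)=-1, (1|3)=+1; (−1)^{5·15·1}·(-1)^15·(+1)^5 = +1.
v=11: a=11^-2·(≡10), b=11^-2·(≡3) mod 11; (10|11)=-1, (3|11)=+1; (−1)^{-2·-2·5}·(-1)^-2·(+1)^-2 = +1.
v=59: a=59^-2·(≡16), b=59^-2·(≡7) mod 59; (16|59)=+1, (7|59)=+1; (−1)^{-2·-2·29}·(+1)^-2·(+1)^-2 = +1.
v=41: a=41^-2·(≡38), b=41^-2·(≡35) mod 41; (38|41)=-1, (35|41)=-1; (−1)^{-2·-2·20}·(-1)^-2·(-1)^-2 = +1.
v=17: a=17^2·(≡2), b=17^2·(≡10) mod 17; (2|17)=+1, (10|17)=-1; (−1)^{2·2·8}·(+1)^2·(-1)^2 = +1.
v=7: a=7^3·(≡3), b=7^0·(≡6) mod 7; (3|7)=-1, (6|7)=-1; (−1)^{3·0·3}·(-1)^0·(-1)^3 = -1.
v=∞: -273 < 0 and 3 > 0  ⇒  (a,b)_∞ = +1.
v=2: v_2(a)=-6, v_2(b)=-2; units ≡ 7, 3 (mod 8); ε·ε+αω+βω = 1·1+-6·1+-2·0 ≡ 1  ⇒  (a,b)_2 = -1.
v=47: a=47^0·(≡12), b=47^-2·(≡4) mod 47; (12|47)=+1, (4|47)=+1; (−1)^{0·-2·23}·(+1)^-2·(+1)^0 = +1.
v=5: a=5^4·(≡3), b=5^4·(≡2) mod 5; (3|5)=-1, (2|5)=-1; (−1)^{4·4·2}·(-1)^4·(-1)^4 = +1.
v=13: a=13^-1·(≡11), b=13^0·(≡12) mod 13; (11|13)=-1, (12|13)=+1; (−1)^{-1·0·6}·(-1)^0·(+1)^-1 = +1.
(-273, 3 / ℚ) ramifies at {2, 7}: a division algebra.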